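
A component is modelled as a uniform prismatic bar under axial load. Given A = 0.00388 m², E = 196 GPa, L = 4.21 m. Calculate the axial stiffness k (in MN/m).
Model: a uniform prismatic bar under axial load, so k = (A·E) / L.
Convert to SI units:
  E = 196 GPa = 1.96 × 10¹¹ Pa
Substitute:
  k = (0.00388 × (1.96 × 10¹¹)) / 4.21
  k = 1.806 × 10⁸ N/m
Convert: k = 1.806 × 10⁸ N/m = 180.6 MN/m
Final answer: k = 180.6 MN/m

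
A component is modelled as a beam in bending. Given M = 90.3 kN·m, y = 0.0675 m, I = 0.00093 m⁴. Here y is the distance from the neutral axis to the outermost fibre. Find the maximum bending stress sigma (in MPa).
Model: a beam in bending, so sigma = (M·y) / I.
Convert to SI units:
  M = 90.3 kN·m = 90300 N·m
Substitute:
  sigma = (90300 × 0.0675) / 0.00093
  sigma = 6.554 × 10⁶ Pa
Convert: sigma = 6.554 × 10⁶ Pa = 6.554 MPa
Final answer: sigma = 6.554 MPa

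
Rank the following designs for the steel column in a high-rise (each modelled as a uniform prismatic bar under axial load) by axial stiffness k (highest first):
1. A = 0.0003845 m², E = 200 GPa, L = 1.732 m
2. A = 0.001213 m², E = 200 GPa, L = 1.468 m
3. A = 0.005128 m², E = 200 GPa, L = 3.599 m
Model: a uniform prismatic bar under axial load, so k = (A·E) / L (SI units).
  Case 1: k = (0.0003845 × (2 × 10¹¹)) / 1.732 = 4.44 × 10⁷ N/m = 44.4 MN/m
  Case 2: k = (0.001213 × (2 × 10¹¹)) / 1.468 = 1.653 × 10⁸ N/m = 165.3 MN/m
  Case 3: k = (0.005128 × (2 × 10¹¹)) / 3.599 = 2.85 × 10⁸ N/m = 285 MN/m
Ordering: 285 MN/m (case 3) > 165.3 MN/m (case 2) > 44.4 MN/m (case 1)
Final answer: 3, 2, 1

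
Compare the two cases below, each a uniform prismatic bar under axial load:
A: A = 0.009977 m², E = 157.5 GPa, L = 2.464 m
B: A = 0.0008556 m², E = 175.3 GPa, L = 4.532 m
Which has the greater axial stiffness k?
Model: a uniform prismatic bar under axial load, so k = (A·E) / L (SI units).
  A: k = (0.009977 × (1.575 × 10¹¹)) / 2.464 = 6.377 × 10⁸ N/m = 637.7 MN/m
  B: k = (0.0008556 × (1.753 × 10¹¹)) / 4.532 = 3.31 × 10⁷ N/m = 33.1 MN/m
637.7 MN/m > 33.1 MN/m, so A is larger.
Final answer: A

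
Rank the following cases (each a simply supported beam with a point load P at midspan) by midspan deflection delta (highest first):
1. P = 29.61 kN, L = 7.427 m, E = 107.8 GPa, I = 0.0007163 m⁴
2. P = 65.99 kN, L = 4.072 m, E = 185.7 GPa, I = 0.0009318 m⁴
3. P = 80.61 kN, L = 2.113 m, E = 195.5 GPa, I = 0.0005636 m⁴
Model: a simply supported beam with a point load P at midspan, so delta = (P·L^3) / (48·E·I) (SI units).
  Case 1: delta = (29610 × 7.427^3) / (48 × (1.078 × 10¹¹) × 0.0007163) = 0.003273 m = 3.273 mm
  Case 2: delta = (65990 × 4.072^3) / (48 × (1.857 × 10¹¹) × 0.0009318) = 0.0005364 m = 0.5364 mm
  Case 3: delta = (80610 × 2.113^3) / (48 × (1.955 × 10¹¹) × 0.0005636) = 0.0001438 m = 0.1438 mm
Ordering: 3.273 mm (case 1) > 0.5364 mm (case 2) > 0.1438 mm (case 3)
Final answer: 1, 2, 3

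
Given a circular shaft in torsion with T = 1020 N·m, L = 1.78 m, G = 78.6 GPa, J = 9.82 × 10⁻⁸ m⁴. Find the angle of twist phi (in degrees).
Model: a circular shaft in torsion, so phi = (T·L) / (G·J).
Convert to SI units:
  G = 78.6 GPa = 7.86 × 10¹⁰ Pa
Substitute:
  phi = (1020 × 1.78) / ((7.86 × 10¹⁰) × (9.82 × 10⁻⁸))
  phi = 0.2352 rad
Convert to degrees: phi = 0.2352 × 180/π = 13.48°
Final answer: phi = 13.48°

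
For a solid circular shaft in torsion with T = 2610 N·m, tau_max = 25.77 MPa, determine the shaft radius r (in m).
Model: a solid circular shaft in torsion, so tau_max = (2·T) / (π·r^3).
Solve for r: r = ((2·T) / (π·tau_max))^(1/3).
Convert to SI units:
  tau_max = 25.77 MPa = 2.577 × 10⁷ Pa
Substitute:
  r = ((2 × 2610) / (π × (2.577 × 10⁷)))^(1/3)
  r = 0.0401 m
Final answer: r = 0.0401 m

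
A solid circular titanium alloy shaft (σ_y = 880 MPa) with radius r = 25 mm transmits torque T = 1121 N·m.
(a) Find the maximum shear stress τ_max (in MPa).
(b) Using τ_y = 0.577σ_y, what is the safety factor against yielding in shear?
(a) For a solid circular shaft, τ_max = T·r/J with J = π·r^4/2, i.e. τ_max = 2·T / (π·r^3). Convert r = 25 mm = 0.025 m.
  τ_max = (2 × 1121) / (π × 0.025^3) = 4.567 × 10⁷ Pa = 45.67 MPa
(b) τ_y = 0.577 × 880 = 507.76 MPa
  SF = τ_y/τ_max = 507.76 / 45.67 = 11.12
Final answer: (a) τ_max = 45.67 MPa, (b) SF = 11.12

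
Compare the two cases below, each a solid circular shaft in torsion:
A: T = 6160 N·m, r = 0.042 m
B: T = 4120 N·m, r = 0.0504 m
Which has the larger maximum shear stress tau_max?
Model: a solid circular shaft in torsion, so tau_max = (2·T) / (π·r^3) (SI units).
  A: tau_max = (2 × 6160) / (π × 0.042^3) = 5.293 × 10⁷ Pa = 52.93 MPa
  B: tau_max = (2 × 4120) / (π × 0.0504^3) = 2.049 × 10⁷ Pa = 20.49 MPa
52.93 MPa > 20.49 MPa, so A is larger.
Final answer: A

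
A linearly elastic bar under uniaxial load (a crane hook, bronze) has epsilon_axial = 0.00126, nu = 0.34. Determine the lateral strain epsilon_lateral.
Model: a linearly elastic bar under uniaxial load, so epsilon_lateral = -nu·epsilon_axial.
Substitute:
  epsilon_lateral = -(0.34 × 0.00126)
  epsilon_lateral = -0.0004284
Final answer: epsilon_lateral = -0.0004284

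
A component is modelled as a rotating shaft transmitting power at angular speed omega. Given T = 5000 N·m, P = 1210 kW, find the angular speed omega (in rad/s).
Model: a rotating shaft transmitting power at angular speed omega, so P = T·omega.
Solve for omega: omega = P / T.
Convert to SI units:
  P = 1210 kW = 1.21 × 10⁶ W
Substitute:
  omega = (1.21 × 10⁶) / 5000
  omega = 242 rad/s
Final answer: omega = 242 rad/s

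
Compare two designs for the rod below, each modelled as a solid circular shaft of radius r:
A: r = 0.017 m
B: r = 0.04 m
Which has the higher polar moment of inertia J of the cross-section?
Model: a solid circular shaft of radius r, so J = (π·r^4) / 2 (SI units).
  A: J = (π × 0.017^4) / 2 = 1.312 × 10⁻⁷ m⁴
  B: J = (π × 0.04^4) / 2 = 4.021 × 10⁻⁶ m⁴
4.021 × 10⁻⁶ m⁴ > 1.312 × 10⁻⁷ m⁴, so B is larger.
Final answer: B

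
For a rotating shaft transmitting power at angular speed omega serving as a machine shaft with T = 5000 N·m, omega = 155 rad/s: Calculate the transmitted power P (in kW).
Model: a rotating shaft transmitting power at angular speed omega, so P = T·omega.
Substitute:
  P = 5000 × 155
  P = 775000 W
Convert: P = 775000 W = 775 kW
Final answer: P = 775 kW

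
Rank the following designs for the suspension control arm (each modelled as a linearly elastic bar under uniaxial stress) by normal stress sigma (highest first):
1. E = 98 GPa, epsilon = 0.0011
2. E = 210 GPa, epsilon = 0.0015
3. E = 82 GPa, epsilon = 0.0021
Model: a linearly elastic bar under uniaxial stress, so sigma = E·epsilon (SI units).
  Case 1: sigma = (9.8 × 10¹⁰) × 0.0011 = 1.078 × 10⁸ Pa = 107.8 MPa
  Case 2: sigma = (2.1 × 10¹¹) × 0.0015 = 3.15 × 10⁸ Pa = 315 MPa
  Case 3: sigma = (8.2 × 10¹⁰) × 0.0021 = 1.722 × 10⁸ Pa = 172.2 MPa
Ordering: 315 MPa (case 2) > 172.2 MPa (case 3) > 107.8 MPa (case 1)
Final answer: 2, 3, 1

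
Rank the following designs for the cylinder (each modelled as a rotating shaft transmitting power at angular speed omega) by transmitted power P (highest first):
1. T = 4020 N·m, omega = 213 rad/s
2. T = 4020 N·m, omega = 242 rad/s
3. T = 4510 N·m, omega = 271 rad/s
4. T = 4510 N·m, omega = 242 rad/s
Model: a rotating shaft transmitting power at angular speed omega, so P = T·omega (SI units).
  Case 1: P = 4020 × 213 = 856300 W = 856.3 kW
  Case 2: P = 4020 × 242 = 972800 W = 972.8 kW
  Case 3: P = 4510 × 271 = 1.222 × 10⁶ W = 1222 kW
  Case 4: P = 4510 × 242 = 1.091 × 10⁶ W = 1091 kW
Ordering: 1222 kW (case 3) > 1091 kW (case 4) > 972.8 kW (case 2) > 856.3 kW (case 1)
Final answer: 3, 4, 2, 1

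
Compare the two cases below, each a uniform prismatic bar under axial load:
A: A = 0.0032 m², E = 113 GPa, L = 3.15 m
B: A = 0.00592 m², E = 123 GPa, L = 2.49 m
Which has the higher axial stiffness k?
Model: a uniform prismatic bar under axial load, so k = (A·E) / L (SI units).
  A: k = (0.0032 × (1.13 × 10¹¹)) / 3.15 = 1.148 × 10⁸ N/m = 114.8 MN/m
  B: k = (0.00592 × (1.23 × 10¹¹)) / 2.49 = 2.924 × 10⁸ N/m = 292.4 MN/m
292.4 MN/m > 114.8 MN/m, so B is larger.
Final answer: B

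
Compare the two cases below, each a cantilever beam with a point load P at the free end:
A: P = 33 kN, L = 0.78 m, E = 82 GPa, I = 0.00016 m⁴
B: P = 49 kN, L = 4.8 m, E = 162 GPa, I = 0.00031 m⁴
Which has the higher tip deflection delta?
Model: a cantilever beam with a point load P at the free end, so delta = (P·L^3) / (3·E·I) (SI units).
  A: delta = (33000 × 0.78^3) / (3 × (8.2 × 10¹⁰) × 0.00016) = 0.0003979 m = 0.3979 mm
  B: delta = (49000 × 4.8^3) / (3 × (1.62 × 10¹¹) × 0.00031) = 0.03597 m = 35.97 mm
35.97 mm > 0.3979 mm, so B is larger.
Final answer: B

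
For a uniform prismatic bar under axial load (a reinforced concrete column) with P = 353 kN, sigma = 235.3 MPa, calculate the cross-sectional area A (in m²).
Model: a uniform prismatic bar under axial load, so sigma = P / A.
Solve for A: A = P / sigma.
Convert to SI units:
  P = 353 kN = 353000 N
  sigma = 235.3 MPa = 2.353 × 10⁸ Pa
Substitute:
  A = 353000 / (2.353 × 10⁸)
  A = 0.0015 m²
Final answer: A = 0.0015 m²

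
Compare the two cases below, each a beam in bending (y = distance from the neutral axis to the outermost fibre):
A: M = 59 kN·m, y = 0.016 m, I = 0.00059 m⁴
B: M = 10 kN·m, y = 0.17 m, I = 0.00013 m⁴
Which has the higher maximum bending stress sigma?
Model: a beam in bending (y = distance from the neutral axis to the outermost fibre), so sigma = (M·y) / I (SI units).
  A: sigma = (59000 × 0.016) / 0.00059 = 1.6 × 10⁶ Pa = 1.6 MPa
  B: sigma = (10000 × 0.17) / 0.00013 = 1.308 × 10⁷ Pa = 13.08 MPa
13.08 MPa > 1.6 MPa, so B is larger.
Final answer: B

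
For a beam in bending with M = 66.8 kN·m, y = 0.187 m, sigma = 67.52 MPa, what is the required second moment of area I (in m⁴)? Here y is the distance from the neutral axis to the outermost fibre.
Model: a beam in bending, so sigma = (M·y) / I.
Solve for I: I = (M·y) / sigma.
Convert to SI units:
  M = 66.8 kN·m = 66800 N·m
  sigma = 67.52 MPa = 6.752 × 10⁷ Pa
Substitute:
  I = (66800 × 0.187) / (6.752 × 10⁷)
  I = 0.000185 m⁴
Final answer: I = 0.000185 m⁴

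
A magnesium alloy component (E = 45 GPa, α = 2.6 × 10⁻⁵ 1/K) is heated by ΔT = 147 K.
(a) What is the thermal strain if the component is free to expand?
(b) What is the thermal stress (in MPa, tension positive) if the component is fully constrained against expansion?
(a) Free thermal strain ε_th = α·ΔT = (2.6 × 10⁻⁵) × 147 = 0.003822
(b) Fully constrained, the expansion is suppressed, so σ = -E·α·ΔT. Convert E = 45 GPa = 4.5 × 10¹⁰ Pa.
  σ = -(4.5 × 10¹⁰) × (2.6 × 10⁻⁵) × 147 = -1.72 × 10⁸ Pa = -172 MPa (compressive)
Final answer: (a) ε_th = 0.003822, (b) σ = -172 MPa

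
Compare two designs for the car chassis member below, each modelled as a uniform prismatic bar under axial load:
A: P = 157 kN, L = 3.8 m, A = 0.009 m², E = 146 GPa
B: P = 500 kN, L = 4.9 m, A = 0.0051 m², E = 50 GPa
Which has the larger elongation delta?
Model: a uniform prismatic bar under axial load, so delta = (P·L) / (A·E) (SI units).
  A: delta = (157000 × 3.8) / (0.009 × (1.46 × 10¹¹)) = 0.000454 m = 0.454 mm
  B: delta = (500000 × 4.9) / (0.0051 × (5 × 10¹⁰)) = 0.009608 m = 9.608 mm
9.608 mm > 0.454 mm, so B is larger.
Final answer: B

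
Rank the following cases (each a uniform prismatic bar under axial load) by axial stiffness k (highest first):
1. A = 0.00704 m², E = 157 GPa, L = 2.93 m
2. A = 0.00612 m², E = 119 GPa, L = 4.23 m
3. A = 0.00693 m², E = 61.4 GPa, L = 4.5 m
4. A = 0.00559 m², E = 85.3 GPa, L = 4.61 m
Model: a uniform prismatic bar under axial load, so k = (A·E) / L (SI units).
  Case 1: k = (0.00704 × (1.57 × 10¹¹)) / 2.93 = 3.772 × 10⁸ N/m = 377.2 MN/m
  Case 2: k = (0.00612 × (1.19 × 10¹¹)) / 4.23 = 1.722 × 10⁸ N/m = 172.2 MN/m
  Case 3: k = (0.00693 × (6.14 × 10¹⁰)) / 4.5 = 9.456 × 10⁷ N/m = 94.56 MN/m
  Case 4: k = (0.00559 × (8.53 × 10¹⁰)) / 4.61 = 1.034 × 10⁸ N/m = 103.4 MN/m
Ordering: 377.2 MN/m (case 1) > 172.2 MN/m (case 2) > 103.4 MN/m (case 4) > 94.56 MN/m (case 3)
Final answer: 1, 2, 4, 3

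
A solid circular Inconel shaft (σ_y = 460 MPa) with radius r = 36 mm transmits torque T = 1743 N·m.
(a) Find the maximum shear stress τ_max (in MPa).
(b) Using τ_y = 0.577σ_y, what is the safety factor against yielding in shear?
(a) For a solid circular shaft, τ_max = T·r/J with J = π·r^4/2, i.e. τ_max = 2·T / (π·r^3). Convert r = 36 mm = 0.036 m.
  τ_max = (2 × 1743) / (π × 0.036^3) = 2.378 × 10⁷ Pa = 23.78 MPa
(b) τ_y = 0.577 × 460 = 265.42 MPa
  SF = τ_y/τ_max = 265.42 / 23.78 = 11.16
Final answer: (a) τ_max = 23.78 MPa, (b) SF = 11.16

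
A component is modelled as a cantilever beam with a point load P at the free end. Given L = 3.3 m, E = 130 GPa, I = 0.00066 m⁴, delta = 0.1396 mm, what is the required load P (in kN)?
Model: a cantilever beam with a point load P at the free end, so delta = (P·L^3) / (3·E·I).
Solve for P: P = (3·delta·E·I) / L^3.
Convert to SI units:
  E = 130 GPa = 1.3 × 10¹¹ Pa
  delta = 0.1396 mm = 0.0001396 m
Substitute:
  P = (3 × 0.0001396 × (1.3 × 10¹¹) × 0.00066) / 3.3^3
  P = 999.9 N
Convert: P = 999.9 N = 0.9999 kN
Final answer: P = 0.9999 kN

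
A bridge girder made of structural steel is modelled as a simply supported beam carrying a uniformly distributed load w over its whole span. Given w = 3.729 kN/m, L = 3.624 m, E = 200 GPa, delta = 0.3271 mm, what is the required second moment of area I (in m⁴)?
Model: a simply supported beam carrying a uniformly distributed load w over its whole span, so delta = (5·w·L^4) / (384·E·I).
Solve for I: I = (5·w·L^4) / (384·delta·E).
Convert to SI units:
  w = 3.729 kN/m = 3729 N/m
  E = 200 GPa = 2 × 10¹¹ Pa
  delta = 0.3271 mm = 0.0003271 m
Substitute:
  I = (5 × 3729 × 3.624^4) / (384 × 0.0003271 × (2 × 10¹¹))
  I = 0.000128 m⁴
Final answer: I = 0.000128 m⁴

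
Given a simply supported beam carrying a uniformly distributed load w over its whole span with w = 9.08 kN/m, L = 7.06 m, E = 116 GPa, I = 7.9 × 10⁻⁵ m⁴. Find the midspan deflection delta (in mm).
Model: a simply supported beam carrying a uniformly distributed load w over its whole span, so delta = (5·w·L^4) / (384·E·I).
Convert to SI units:
  w = 9.08 kN/m = 9080 N/m
  E = 116 GPa = 1.16 × 10¹¹ Pa
Substitute:
  delta = (5 × 9080 × 7.06^4) / (384 × (1.16 × 10¹¹) × (7.9 × 10⁻⁵))
  delta = 0.03205 m
Convert: delta = 0.03205 m = 32.05 mm
Final answer: delta = 32.05 mm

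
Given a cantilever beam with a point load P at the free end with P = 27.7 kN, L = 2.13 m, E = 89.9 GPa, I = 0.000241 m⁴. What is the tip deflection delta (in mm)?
Model: a cantilever beam with a point load P at the free end, so delta = (P·L^3) / (3·E·I).
Convert to SI units:
  P = 27.7 kN = 27700 N
  E = 89.9 GPa = 8.99 × 10¹⁰ Pa
Substitute:
  delta = (27700 × 2.13^3) / (3 × (8.99 × 10¹⁰) × 0.000241)
  delta = 0.004118 m
Convert: delta = 0.004118 m = 4.118 mm
Final answer: delta = 4.118 mm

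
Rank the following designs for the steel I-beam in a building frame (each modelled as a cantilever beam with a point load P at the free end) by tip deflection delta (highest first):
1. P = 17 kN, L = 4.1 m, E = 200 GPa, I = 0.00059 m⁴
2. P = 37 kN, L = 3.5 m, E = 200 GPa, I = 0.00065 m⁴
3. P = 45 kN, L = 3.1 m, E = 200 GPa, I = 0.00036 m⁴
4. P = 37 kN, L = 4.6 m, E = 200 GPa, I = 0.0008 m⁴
Model: a cantilever beam with a point load P at the free end, so delta = (P·L^3) / (3·E·I) (SI units).
  Case 1: delta = (17000 × 4.1^3) / (3 × (2 × 10¹¹) × 0.00059) = 0.00331 m = 3.31 mm
  Case 2: delta = (37000 × 3.5^3) / (3 × (2 × 10¹¹) × 0.00065) = 0.004068 m = 4.068 mm
  Case 3: delta = (45000 × 3.1^3) / (3 × (2 × 10¹¹) × 0.00036) = 0.006206 m = 6.206 mm
  Case 4: delta = (37000 × 4.6^3) / (3 × (2 × 10¹¹) × 0.0008) = 0.007503 m = 7.503 mm
Ordering: 7.503 mm (case 4) > 6.206 mm (case 3) > 4.068 mm (case 2) > 3.31 mm (case 1)
Final answer: 4, 3, 2, 1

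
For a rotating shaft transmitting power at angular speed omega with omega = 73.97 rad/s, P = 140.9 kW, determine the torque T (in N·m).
Model: a rotating shaft transmitting power at angular speed omega, so P = T·omega.
Solve for T: T = P / omega.
Convert to SI units:
  P = 140.9 kW = 140900 W
Substitute:
  T = 140900 / 73.97
  T = 1905 N·m
Final answer: T = 1905 N·m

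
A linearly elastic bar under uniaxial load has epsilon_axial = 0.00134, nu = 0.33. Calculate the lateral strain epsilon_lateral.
Model: a linearly elastic bar under uniaxial load, so epsilon_lateral = -nu·epsilon_axial.
Substitute:
  epsilon_lateral = -(0.33 × 0.00134)
  epsilon_lateral = -0.0004422
Final answer: epsilon_lateral = -0.0004422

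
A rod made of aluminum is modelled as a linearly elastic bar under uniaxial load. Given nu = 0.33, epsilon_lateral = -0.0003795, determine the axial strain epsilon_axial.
Model: a linearly elastic bar under uniaxial load, so epsilon_lateral = -nu·epsilon_axial.
Solve for epsilon_axial: epsilon_axial = -epsilon_lateral / nu.
Substitute:
  epsilon_axial = -(-0.0003795) / 0.33
  epsilon_axial = 0.00115
Final answer: epsilon_axial = 0.00115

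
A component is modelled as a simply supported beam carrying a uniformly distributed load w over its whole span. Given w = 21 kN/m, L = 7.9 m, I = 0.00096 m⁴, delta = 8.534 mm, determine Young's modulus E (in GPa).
Model: a simply supported beam carrying a uniformly distributed load w over its whole span, so delta = (5·w·L^4) / (384·E·I).
Solve for E: E = (5·w·L^4) / (384·delta·I).
Convert to SI units:
  w = 21 kN/m = 21000 N/m
  delta = 8.534 mm = 0.008534 m
Substitute:
  E = (5 × 21000 × 7.9^4) / (384 × 0.008534 × 0.00096)
  E = 1.3 × 10¹¹ Pa
Convert: E = 1.3 × 10¹¹ Pa = 130 GPa
Final answer: E = 130 GPa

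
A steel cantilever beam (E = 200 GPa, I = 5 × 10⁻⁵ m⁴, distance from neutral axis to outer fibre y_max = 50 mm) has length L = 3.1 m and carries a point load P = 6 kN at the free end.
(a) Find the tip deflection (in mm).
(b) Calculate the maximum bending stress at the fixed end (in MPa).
(a) Tip deflection of a cantilever with an end point load: δ = P·L^3 / (3·E·I). Convert P = 6 kN = 6000 N, E = 200 GPa = 2 × 10¹¹ Pa.
  δ = (6000 × 3.1^3) / (3 × (2 × 10¹¹) × (5 × 10⁻⁵)) = 0.005958 m = 5.958 mm
(b) Maximum bending moment at the fixed end: M = P·L = 6000 × 3.1 = 18600 N·m. Convert y_max = 50 mm = 0.05 m.
  σ = M·y_max / I = (18600 × 0.05) / (5 × 10⁻⁵) = 1.86 × 10⁷ Pa = 18.6 MPa
Final answer: (a) δ = 5.958 mm, (b) σ = 18.6 MPa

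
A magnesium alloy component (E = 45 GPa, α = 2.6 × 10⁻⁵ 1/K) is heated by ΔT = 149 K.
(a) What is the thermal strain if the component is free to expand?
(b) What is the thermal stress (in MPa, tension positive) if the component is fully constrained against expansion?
(a) Free thermal strain ε_th = α·ΔT = (2.6 × 10⁻⁵) × 149 = 0.003874
(b) Fully constrained, the expansion is suppressed, so σ = -E·α·ΔT. Convert E = 45 GPa = 4.5 × 10¹⁰ Pa.
  σ = -(4.5 × 10¹⁰) × (2.6 × 10⁻⁵) × 149 = -1.743 × 10⁸ Pa = -174.3 MPa (compressive)
Final answer: (a) ε_th = 0.003874, (b) σ = -174.3 MPa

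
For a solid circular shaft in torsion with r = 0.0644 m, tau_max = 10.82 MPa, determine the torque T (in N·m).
Model: a solid circular shaft in torsion, so tau_max = (2·T) / (π·r^3).
Solve for T: T = (π·tau_max·r^3) / 2.
Convert to SI units:
  tau_max = 10.82 MPa = 1.082 × 10⁷ Pa
Substitute:
  T = (π × (1.082 × 10⁷) × 0.0644^3) / 2
  T = 4539 N·m
Final answer: T = 4539 N·m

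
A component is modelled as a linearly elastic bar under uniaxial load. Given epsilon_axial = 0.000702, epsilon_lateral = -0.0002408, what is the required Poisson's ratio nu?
Model: a linearly elastic bar under uniaxial load, so epsilon_lateral = -nu·epsilon_axial.
Solve for nu: nu = -epsilon_lateral / epsilon_axial.
Substitute:
  nu = -(-0.0002408) / 0.000702
  nu = 0.343
Final answer: nu = 0.343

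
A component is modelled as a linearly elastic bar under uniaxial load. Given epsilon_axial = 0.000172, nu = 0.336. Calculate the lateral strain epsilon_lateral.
Model: a linearly elastic bar under uniaxial load, so epsilon_lateral = -nu·epsilon_axial.
Substitute:
  epsilon_lateral = -(0.336 × 0.000172)
  epsilon_lateral = -5.779 × 10⁻⁵
Final answer: epsilon_lateral = -5.779 × 10⁻⁵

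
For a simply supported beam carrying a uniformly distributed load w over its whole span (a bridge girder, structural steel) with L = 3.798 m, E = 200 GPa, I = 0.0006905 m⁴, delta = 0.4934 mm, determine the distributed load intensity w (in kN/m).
Model: a simply supported beam carrying a uniformly distributed load w over its whole span, so delta = (5·w·L^4) / (384·E·I).
Solve for w: w = (384·delta·E·I) / (5·L^4).
Convert to SI units:
  E = 200 GPa = 2 × 10¹¹ Pa
  delta = 0.4934 mm = 0.0004934 m
Substitute:
  w = (384 × 0.0004934 × (2 × 10¹¹) × 0.0006905) / (5 × 3.798^4)
  w = 25150 N/m
Convert: w = 25150 N/m = 25.15 kN/m
Final answer: w = 25.15 kN/m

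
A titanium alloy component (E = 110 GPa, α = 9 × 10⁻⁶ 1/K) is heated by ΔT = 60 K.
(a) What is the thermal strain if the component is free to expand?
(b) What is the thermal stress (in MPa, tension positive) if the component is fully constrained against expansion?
(a) Free thermal strain ε_th = α·ΔT = (9 × 10⁻⁶) × 60 = 0.00054
(b) Fully constrained, the expansion is suppressed, so σ = -E·α·ΔT. Convert E = 110 GPa = 1.1 × 10¹¹ Pa.
  σ = -(1.1 × 10¹¹) × (9 × 10⁻⁶) × 60 = -5.94 × 10⁷ Pa = -59.4 MPa (compressive)
Final answer: (a) ε_th = 0.00054, (b) σ = -59.4 MPa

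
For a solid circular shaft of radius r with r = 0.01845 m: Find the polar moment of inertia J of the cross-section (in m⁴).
Model: a solid circular shaft of radius r, so J = (π·r^4) / 2.
Substitute:
  J = (π × 0.01845^4) / 2
  J = 1.82 × 10⁻⁷ m⁴
Final answer: J = 1.82 × 10⁻⁷ m⁴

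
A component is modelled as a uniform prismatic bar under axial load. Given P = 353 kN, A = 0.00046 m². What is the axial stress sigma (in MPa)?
Model: a uniform prismatic bar under axial load, so sigma = P / A.
Convert to SI units:
  P = 353 kN = 353000 N
Substitute:
  sigma = 353000 / 0.00046
  sigma = 7.674 × 10⁸ Pa
Convert: sigma = 7.674 × 10⁸ Pa = 767.4 MPa
Final answer: sigma = 767.4 MPa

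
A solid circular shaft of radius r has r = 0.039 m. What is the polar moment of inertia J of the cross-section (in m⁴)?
Model: a solid circular shaft of radius r, so J = (π·r^4) / 2.
Substitute:
  J = (π × 0.039^4) / 2
  J = 3.634 × 10⁻⁶ m⁴
Final answer: J = 3.634 × 10⁻⁶ m⁴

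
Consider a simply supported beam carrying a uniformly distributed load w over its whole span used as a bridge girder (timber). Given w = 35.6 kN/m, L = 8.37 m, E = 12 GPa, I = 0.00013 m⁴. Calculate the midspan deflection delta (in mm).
Model: a simply supported beam carrying a uniformly distributed load w over its whole span, so delta = (5·w·L^4) / (384·E·I).
Convert to SI units:
  w = 35.6 kN/m = 35600 N/m
  E = 12 GPa = 1.2 × 10¹⁰ Pa
Substitute:
  delta = (5 × 35600 × 8.37^4) / (384 × (1.2 × 10¹⁰) × 0.00013)
  delta = 1.458 m
Convert: delta = 1.458 m = 1458 mm
Final answer: delta = 1458 mm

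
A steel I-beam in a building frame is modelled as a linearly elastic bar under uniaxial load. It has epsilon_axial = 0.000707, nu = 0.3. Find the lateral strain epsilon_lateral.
Model: a linearly elastic bar under uniaxial load, so epsilon_lateral = -nu·epsilon_axial.
Substitute:
  epsilon_lateral = -(0.3 × 0.000707)
  epsilon_lateral = -0.0002121
Final answer: epsilon_lateral = -0.0002121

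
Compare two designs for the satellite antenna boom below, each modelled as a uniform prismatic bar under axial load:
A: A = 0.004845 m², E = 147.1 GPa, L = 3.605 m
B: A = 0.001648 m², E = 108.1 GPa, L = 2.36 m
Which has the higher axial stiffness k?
Model: a uniform prismatic bar under axial load, so k = (A·E) / L (SI units).
  A: k = (0.004845 × (1.471 × 10¹¹)) / 3.605 = 1.977 × 10⁸ N/m = 197.7 MN/m
  B: k = (0.001648 × (1.081 × 10¹¹)) / 2.36 = 7.549 × 10⁷ N/m = 75.49 MN/m
197.7 MN/m > 75.49 MN/m, so A is larger.
Final answer: A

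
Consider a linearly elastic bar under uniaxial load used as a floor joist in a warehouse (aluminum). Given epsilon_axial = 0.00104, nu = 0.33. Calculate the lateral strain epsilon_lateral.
Model: a linearly elastic bar under uniaxial load, so epsilon_lateral = -nu·epsilon_axial.
Substitute:
  epsilon_lateral = -(0.33 × 0.00104)
  epsilon_lateral = -0.0003432
Final answer: epsilon_lateral = -0.0003432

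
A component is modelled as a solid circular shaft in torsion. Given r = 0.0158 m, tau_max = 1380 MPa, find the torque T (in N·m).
Model: a solid circular shaft in torsion, so tau_max = (2·T) / (π·r^3).
Solve for T: T = (π·tau_max·r^3) / 2.
Convert to SI units:
  tau_max = 1380 MPa = 1.38 × 10⁹ Pa
Substitute:
  T = (π × (1.38 × 10⁹) × 0.0158^3) / 2
  T = 8550 N·m
Final answer: T = 8550 N·m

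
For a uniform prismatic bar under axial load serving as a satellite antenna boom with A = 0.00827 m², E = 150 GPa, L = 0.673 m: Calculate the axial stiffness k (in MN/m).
Model: a uniform prismatic bar under axial load, so k = (A·E) / L.
Convert to SI units:
  E = 150 GPa = 1.5 × 10¹¹ Pa
Substitute:
  k = (0.00827 × (1.5 × 10¹¹)) / 0.673
  k = 1.843 × 10⁹ N/m
Convert: k = 1.843 × 10⁹ N/m = 1843 MN/m
Final answer: k = 1843 MN/m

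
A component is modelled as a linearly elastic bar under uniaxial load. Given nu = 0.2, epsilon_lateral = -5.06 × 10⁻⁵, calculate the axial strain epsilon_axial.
Model: a linearly elastic bar under uniaxial load, so epsilon_lateral = -nu·epsilon_axial.
Solve for epsilon_axial: epsilon_axial = -epsilon_lateral / nu.
Substitute:
  epsilon_axial = -(-5.06 × 10⁻⁵) / 0.2
  epsilon_axial = 0.000253
Final answer: epsilon_axial = 0.000253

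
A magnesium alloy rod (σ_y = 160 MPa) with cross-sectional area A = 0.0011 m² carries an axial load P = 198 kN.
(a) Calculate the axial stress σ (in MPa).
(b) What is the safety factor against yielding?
(a) Axial stress σ = P/A. Convert P = 198 kN = 198000 N.
  σ = 198000 / 0.0011 = 1.8 × 10⁸ Pa = 180 MPa
(b) Safety factor SF = σ_y/σ = 160 / 180 = 0.8889
Final answer: (a) σ = 180 MPa, (b) SF = 0.8889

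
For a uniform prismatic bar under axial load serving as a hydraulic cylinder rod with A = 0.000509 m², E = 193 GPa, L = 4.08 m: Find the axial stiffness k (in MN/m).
Model: a uniform prismatic bar under axial load, so k = (A·E) / L.
Convert to SI units:
  E = 193 GPa = 1.93 × 10¹¹ Pa
Substitute:
  k = (0.000509 × (1.93 × 10¹¹)) / 4.08
  k = 2.408 × 10⁷ N/m
Convert: k = 2.408 × 10⁷ N/m = 24.08 MN/m
Final answer: k = 24.08 MN/m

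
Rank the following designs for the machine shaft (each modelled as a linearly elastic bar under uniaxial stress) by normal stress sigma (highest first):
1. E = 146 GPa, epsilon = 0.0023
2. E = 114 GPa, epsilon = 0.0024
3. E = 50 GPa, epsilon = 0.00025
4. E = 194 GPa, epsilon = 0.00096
Model: a linearly elastic bar under uniaxial stress, so sigma = E·epsilon (SI units).
  Case 1: sigma = (1.46 × 10¹¹) × 0.0023 = 3.358 × 10⁸ Pa = 335.8 MPa
  Case 2: sigma = (1.14 × 10¹¹) × 0.0024 = 2.736 × 10⁸ Pa = 273.6 MPa
  Case 3: sigma = (5 × 10¹⁰) × 0.00025 = 1.25 × 10⁷ Pa = 12.5 MPa
  Case 4: sigma = (1.94 × 10¹¹) × 0.00096 = 1.862 × 10⁸ Pa = 186.2 MPa
Ordering: 335.8 MPa (case 1) > 273.6 MPa (case 2) > 186.2 MPa (case 4) > 12.5 MPa (case 3)
Final answer: 1, 2, 4, 3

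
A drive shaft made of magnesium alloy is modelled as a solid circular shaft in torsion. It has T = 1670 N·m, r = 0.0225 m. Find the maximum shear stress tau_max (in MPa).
Model: a solid circular shaft in torsion, so tau_max = (2·T) / (π·r^3).
Substitute:
  tau_max = (2 × 1670) / (π × 0.0225^3)
  tau_max = 9.334 × 10⁷ Pa
Convert: tau_max = 9.334 × 10⁷ Pa = 93.34 MPa
Final answer: tau_max = 93.34 MPa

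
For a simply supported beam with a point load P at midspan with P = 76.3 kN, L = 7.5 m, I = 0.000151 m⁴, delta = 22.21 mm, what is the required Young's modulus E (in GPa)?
Model: a simply supported beam with a point load P at midspan, so delta = (P·L^3) / (48·E·I).
Solve for E: E = (P·L^3) / (48·delta·I).
Convert to SI units:
  P = 76.3 kN = 76300 N
  delta = 22.21 mm = 0.02221 m
Substitute:
  E = (76300 × 7.5^3) / (48 × 0.02221 × 0.000151)
  E = 2 × 10¹¹ Pa
Convert: E = 2 × 10¹¹ Pa = 200 GPa
Final answer: E = 200 GPa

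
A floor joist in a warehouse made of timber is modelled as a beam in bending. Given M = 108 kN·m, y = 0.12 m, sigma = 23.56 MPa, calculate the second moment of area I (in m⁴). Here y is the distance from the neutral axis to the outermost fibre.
Model: a beam in bending, so sigma = (M·y) / I.
Solve for I: I = (M·y) / sigma.
Convert to SI units:
  M = 108 kN·m = 108000 N·m
  sigma = 23.56 MPa = 2.356 × 10⁷ Pa
Substitute:
  I = (108000 × 0.12) / (2.356 × 10⁷)
  I = 0.0005501 m⁴
Final answer: I = 0.0005501 m⁴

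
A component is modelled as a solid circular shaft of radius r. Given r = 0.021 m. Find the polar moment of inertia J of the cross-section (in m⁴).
Model: a solid circular shaft of radius r, so J = (π·r^4) / 2.
Substitute:
  J = (π × 0.021^4) / 2
  J = 3.055 × 10⁻⁷ m⁴
Final answer: J = 3.055 × 10⁻⁷ m⁴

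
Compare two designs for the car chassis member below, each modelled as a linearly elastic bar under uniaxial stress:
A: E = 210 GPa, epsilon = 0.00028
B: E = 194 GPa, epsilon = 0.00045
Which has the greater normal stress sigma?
Model: a linearly elastic bar under uniaxial stress, so sigma = E·epsilon (SI units).
  A: sigma = (2.1 × 10¹¹) × 0.00028 = 5.88 × 10⁷ Pa = 58.8 MPa
  B: sigma = (1.94 × 10¹¹) × 0.00045 = 8.73 × 10⁷ Pa = 87.3 MPa
87.3 MPa > 58.8 MPa, so B is larger.
Final answer: B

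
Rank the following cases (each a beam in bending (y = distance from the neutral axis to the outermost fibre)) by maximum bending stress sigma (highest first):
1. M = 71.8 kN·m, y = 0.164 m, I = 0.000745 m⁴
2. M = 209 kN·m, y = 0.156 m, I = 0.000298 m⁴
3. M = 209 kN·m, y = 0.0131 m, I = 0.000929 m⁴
Model: a beam in bending (y = distance from the neutral axis to the outermost fibre), so sigma = (M·y) / I (SI units).
  Case 1: sigma = (71800 × 0.164) / 0.000745 = 1.581 × 10⁷ Pa = 15.81 MPa
  Case 2: sigma = (209000 × 0.156) / 0.000298 = 1.094 × 10⁸ Pa = 109.4 MPa
  Case 3: sigma = (209000 × 0.0131) / 0.000929 = 2.947 × 10⁶ Pa = 2.947 MPa
Ordering: 109.4 MPa (case 2) > 15.81 MPa (case 1) > 2.947 MPa (case 3)
Final answer: 2, 1, 3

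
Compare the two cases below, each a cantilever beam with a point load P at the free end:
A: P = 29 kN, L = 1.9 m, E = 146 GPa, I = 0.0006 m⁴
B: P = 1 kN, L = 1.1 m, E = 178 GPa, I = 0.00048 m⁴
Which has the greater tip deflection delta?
Model: a cantilever beam with a point load P at the free end, so delta = (P·L^3) / (3·E·I) (SI units).
  A: delta = (29000 × 1.9^3) / (3 × (1.46 × 10¹¹) × 0.0006) = 0.0007569 m = 0.7569 mm
  B: delta = (1000 × 1.1^3) / (3 × (1.78 × 10¹¹) × 0.00048) = 5.193 × 10⁻⁶ m = 0.005193 mm
0.7569 mm > 0.005193 mm, so A is larger.
Final answer: A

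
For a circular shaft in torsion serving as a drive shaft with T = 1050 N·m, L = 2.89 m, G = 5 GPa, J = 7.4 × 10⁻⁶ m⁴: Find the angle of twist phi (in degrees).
Model: a circular shaft in torsion, so phi = (T·L) / (G·J).
Convert to SI units:
  G = 5 GPa = 5 × 10⁹ Pa
Substitute:
  phi = (1050 × 2.89) / ((5 × 10⁹) × (7.4 × 10⁻⁶))
  phi = 0.08201 rad
Convert to degrees: phi = 0.08201 × 180/π = 4.699°
Final answer: phi = 4.699°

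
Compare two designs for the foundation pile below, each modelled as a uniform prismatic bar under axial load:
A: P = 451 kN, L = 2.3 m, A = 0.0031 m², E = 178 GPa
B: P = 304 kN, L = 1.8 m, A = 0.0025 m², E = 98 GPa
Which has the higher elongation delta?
Model: a uniform prismatic bar under axial load, so delta = (P·L) / (A·E) (SI units).
  A: delta = (451000 × 2.3) / (0.0031 × (1.78 × 10¹¹)) = 0.00188 m = 1.88 mm
  B: delta = (304000 × 1.8) / (0.0025 × (9.8 × 10¹⁰)) = 0.002233 m = 2.233 mm
2.233 mm > 1.88 mm, so B is larger.
Final answer: B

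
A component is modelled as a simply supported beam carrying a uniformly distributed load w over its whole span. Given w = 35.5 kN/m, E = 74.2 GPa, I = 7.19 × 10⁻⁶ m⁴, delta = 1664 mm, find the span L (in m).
Model: a simply supported beam carrying a uniformly distributed load w over its whole span, so delta = (5·w·L^4) / (384·E·I).
Solve for L: L = ((384·delta·E·I) / (5·w))^(1/4).
Convert to SI units:
  w = 35.5 kN/m = 35500 N/m
  E = 74.2 GPa = 7.42 × 10¹⁰ Pa
  delta = 1664 mm = 1.664 m
Substitute:
  L = ((384 × 1.664 × (7.42 × 10¹⁰) × (7.19 × 10⁻⁶)) / (5 × 35500))^(1/4)
  L = 6.62 m
Final answer: L = 6.62 m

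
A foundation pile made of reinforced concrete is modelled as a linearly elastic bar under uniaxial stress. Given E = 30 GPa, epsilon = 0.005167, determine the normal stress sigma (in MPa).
Model: a linearly elastic bar under uniaxial stress, so epsilon = sigma / E.
Solve for sigma: sigma = epsilon·E.
Convert to SI units:
  E = 30 GPa = 3 × 10¹⁰ Pa
Substitute:
  sigma = 0.005167 × (3 × 10¹⁰)
  sigma = 1.55 × 10⁸ Pa
Convert: sigma = 1.55 × 10⁸ Pa = 155 MPa
Final answer: sigma = 155 MPa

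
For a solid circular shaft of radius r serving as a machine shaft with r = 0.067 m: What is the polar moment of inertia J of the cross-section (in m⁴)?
Model: a solid circular shaft of radius r, so J = (π·r^4) / 2.
Substitute:
  J = (π × 0.067^4) / 2
  J = 3.165 × 10⁻⁵ m⁴
Final answer: J = 3.165 × 10⁻⁵ m⁴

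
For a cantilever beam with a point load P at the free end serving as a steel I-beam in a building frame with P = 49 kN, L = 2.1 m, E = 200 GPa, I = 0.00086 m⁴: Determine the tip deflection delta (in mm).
Model: a cantilever beam with a point load P at the free end, so delta = (P·L^3) / (3·E·I).
Convert to SI units:
  P = 49 kN = 49000 N
  E = 200 GPa = 2 × 10¹¹ Pa
Substitute:
  delta = (49000 × 2.1^3) / (3 × (2 × 10¹¹) × 0.00086)
  delta = 0.0008794 m
Convert: delta = 0.0008794 m = 0.8794 mm
Final answer: delta = 0.8794 mm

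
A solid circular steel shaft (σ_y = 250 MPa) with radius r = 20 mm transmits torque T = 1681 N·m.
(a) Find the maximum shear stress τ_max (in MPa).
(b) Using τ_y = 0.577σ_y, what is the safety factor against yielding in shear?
(a) For a solid circular shaft, τ_max = T·r/J with J = π·r^4/2, i.e. τ_max = 2·T / (π·r^3). Convert r = 20 mm = 0.02 m.
  τ_max = (2 × 1681) / (π × 0.02^3) = 1.338 × 10⁸ Pa = 133.8 MPa
(b) τ_y = 0.577 × 250 = 144.25 MPa
  SF = τ_y/τ_max = 144.25 / 133.8 = 1.078
Final answer: (a) τ_max = 133.8 MPa, (b) SF = 1.078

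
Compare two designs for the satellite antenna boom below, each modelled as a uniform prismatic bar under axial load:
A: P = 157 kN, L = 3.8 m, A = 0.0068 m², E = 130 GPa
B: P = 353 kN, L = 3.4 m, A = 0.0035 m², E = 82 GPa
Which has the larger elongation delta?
Model: a uniform prismatic bar under axial load, so delta = (P·L) / (A·E) (SI units).
  A: delta = (157000 × 3.8) / (0.0068 × (1.3 × 10¹¹)) = 0.0006749 m = 0.6749 mm
  B: delta = (353000 × 3.4) / (0.0035 × (8.2 × 10¹⁰)) = 0.004182 m = 4.182 mm
4.182 mm > 0.6749 mm, so B is larger.
Final answer: B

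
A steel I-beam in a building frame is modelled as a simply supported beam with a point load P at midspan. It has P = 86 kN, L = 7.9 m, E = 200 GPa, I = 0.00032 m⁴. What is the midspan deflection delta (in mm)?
Model: a simply supported beam with a point load P at midspan, so delta = (P·L^3) / (48·E·I).
Convert to SI units:
  P = 86 kN = 86000 N
  E = 200 GPa = 2 × 10¹¹ Pa
Substitute:
  delta = (86000 × 7.9^3) / (48 × (2 × 10¹¹) × 0.00032)
  delta = 0.0138 m
Convert: delta = 0.0138 m = 13.8 mm
Final answer: delta = 13.8 mm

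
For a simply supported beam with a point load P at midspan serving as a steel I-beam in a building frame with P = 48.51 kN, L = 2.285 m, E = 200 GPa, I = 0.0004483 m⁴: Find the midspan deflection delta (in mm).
Model: a simply supported beam with a point load P at midspan, so delta = (P·L^3) / (48·E·I).
Convert to SI units:
  P = 48.51 kN = 48510 N
  E = 200 GPa = 2 × 10¹¹ Pa
Substitute:
  delta = (48510 × 2.285^3) / (48 × (2 × 10¹¹) × 0.0004483)
  delta = 0.0001345 m
Convert: delta = 0.0001345 m = 0.1345 mm
Final answer: delta = 0.1345 mm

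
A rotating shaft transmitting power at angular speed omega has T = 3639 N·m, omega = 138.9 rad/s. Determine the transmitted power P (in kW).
Model: a rotating shaft transmitting power at angular speed omega, so P = T·omega.
Substitute:
  P = 3639 × 138.9
  P = 505500 W
Convert: P = 505500 W = 505.5 kW
Final answer: P = 505.5 kW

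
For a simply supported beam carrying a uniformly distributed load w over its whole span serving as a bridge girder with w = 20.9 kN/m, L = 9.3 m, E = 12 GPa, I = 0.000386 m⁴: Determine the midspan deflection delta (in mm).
Model: a simply supported beam carrying a uniformly distributed load w over its whole span, so delta = (5·w·L^4) / (384·E·I).
Convert to SI units:
  w = 20.9 kN/m = 20900 N/m
  E = 12 GPa = 1.2 × 10¹⁰ Pa
Substitute:
  delta = (5 × 20900 × 9.3^4) / (384 × (1.2 × 10¹⁰) × 0.000386)
  delta = 0.4395 m
Convert: delta = 0.4395 m = 439.5 mm
Final answer: delta = 439.5 mm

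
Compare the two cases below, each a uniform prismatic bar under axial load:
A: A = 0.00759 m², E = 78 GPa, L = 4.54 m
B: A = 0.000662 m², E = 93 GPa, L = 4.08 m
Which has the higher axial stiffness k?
Model: a uniform prismatic bar under axial load, so k = (A·E) / L (SI units).
  A: k = (0.00759 × (7.8 × 10¹⁰)) / 4.54 = 1.304 × 10⁸ N/m = 130.4 MN/m
  B: k = (0.000662 × (9.3 × 10¹⁰)) / 4.08 = 1.509 × 10⁷ N/m = 15.09 MN/m
130.4 MN/m > 15.09 MN/m, so A is larger.
Final answer: A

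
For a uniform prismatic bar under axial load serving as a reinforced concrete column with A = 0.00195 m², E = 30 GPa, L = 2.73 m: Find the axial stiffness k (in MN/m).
Model: a uniform prismatic bar under axial load, so k = (A·E) / L.
Convert to SI units:
  E = 30 GPa = 3 × 10¹⁰ Pa
Substitute:
  k = (0.00195 × (3 × 10¹⁰)) / 2.73
  k = 2.143 × 10⁷ N/m
Convert: k = 2.143 × 10⁷ N/m = 21.43 MN/m
Final answer: k = 21.43 MN/m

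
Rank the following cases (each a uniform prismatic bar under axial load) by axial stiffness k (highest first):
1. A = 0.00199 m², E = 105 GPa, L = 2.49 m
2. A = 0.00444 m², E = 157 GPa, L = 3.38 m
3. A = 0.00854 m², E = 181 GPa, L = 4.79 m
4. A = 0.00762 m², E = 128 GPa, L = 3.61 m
Model: a uniform prismatic bar under axial load, so k = (A·E) / L (SI units).
  Case 1: k = (0.00199 × (1.05 × 10¹¹)) / 2.49 = 8.392 × 10⁷ N/m = 83.92 MN/m
  Case 2: k = (0.00444 × (1.57 × 10¹¹)) / 3.38 = 2.062 × 10⁸ N/m = 206.2 MN/m
  Case 3: k = (0.00854 × (1.81 × 10¹¹)) / 4.79 = 3.227 × 10⁸ N/m = 322.7 MN/m
  Case 4: k = (0.00762 × (1.28 × 10¹¹)) / 3.61 = 2.702 × 10⁸ N/m = 270.2 MN/m
Ordering: 322.7 MN/m (case 3) > 270.2 MN/m (case 4) > 206.2 MN/m (case 2) > 83.92 MN/m (case 1)
Final answer: 3, 4, 2, 1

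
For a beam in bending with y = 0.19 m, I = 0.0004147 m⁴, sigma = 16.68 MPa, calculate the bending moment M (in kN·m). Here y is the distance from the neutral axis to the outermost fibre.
Model: a beam in bending, so sigma = (M·y) / I.
Solve for M: M = (sigma·I) / y.
Convert to SI units:
  sigma = 16.68 MPa = 1.668 × 10⁷ Pa
Substitute:
  M = ((1.668 × 10⁷) × 0.0004147) / 0.19
  M = 36410 N·m
Convert: M = 36410 N·m = 36.41 kN·m
Final answer: M = 36.41 kN·m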